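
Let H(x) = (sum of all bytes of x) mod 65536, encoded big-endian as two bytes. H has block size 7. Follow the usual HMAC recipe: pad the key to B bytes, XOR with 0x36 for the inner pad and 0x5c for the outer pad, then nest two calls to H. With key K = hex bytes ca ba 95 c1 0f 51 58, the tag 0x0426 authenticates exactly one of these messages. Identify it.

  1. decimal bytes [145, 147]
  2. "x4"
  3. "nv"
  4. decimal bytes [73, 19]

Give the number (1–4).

Key hex bytes ca ba 95 c1 0f 51 58 is exactly B = 7 bytes: K' = ca ba 95 c1 0f 51 58.
K' ⊕ ipad = fc 8c a3 f7 39 67 6e; K' ⊕ opad = 96 e6 c9 9d 53 0d 04.
m1: inner = H(fc 8c a3 f7 39 67 6e 91 93) = 05 54; tag = H(96 e6 c9 9d 53 0d 04 05 54) = 039f
m2: inner = H(fc 8c a3 f7 39 67 6e 78 34) = 04 dc; tag = H(96 e6 c9 9d 53 0d 04 04 dc) = 0426 ← matches
m3: inner = H(fc 8c a3 f7 39 67 6e 6e 76) = 05 14; tag = H(96 e6 c9 9d 53 0d 04 05 14) = 035f
m4: inner = H(fc 8c a3 f7 39 67 6e 49 13) = 04 8c; tag = H(96 e6 c9 9d 53 0d 04 04 8c) = 03d6

2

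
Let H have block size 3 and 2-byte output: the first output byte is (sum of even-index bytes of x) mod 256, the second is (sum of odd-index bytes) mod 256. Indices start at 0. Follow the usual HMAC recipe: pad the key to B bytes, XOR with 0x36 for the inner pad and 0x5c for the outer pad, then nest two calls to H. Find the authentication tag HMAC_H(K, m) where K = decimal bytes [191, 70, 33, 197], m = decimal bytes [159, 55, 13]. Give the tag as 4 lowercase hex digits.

019a

Key decimal bytes [191, 70, 33, 197] = bf 46 21 c5 is 4 bytes > B = 3, so hash it first: H(key) = e0 0b, then zero-pad to 3 bytes: K' = e0 0b 00.
K' ⊕ ipad = d6 3d 36.  K' ⊕ opad = bc 57 5c.
Inner input = (K'⊕ipad) ∥ m = d6 3d 36 ∥ 9f 37 0d.
Inner hash: even-index sum = 323 mod 256 = 67; odd-index sum = 233 mod 256 = 233 → 43 e9.
Outer input = (K'⊕opad) ∥ inner = bc 57 5c ∥ 43 e9.
Outer hash (tag): even-index sum = 513 mod 256 = 1; odd-index sum = 154 mod 256 = 154 → 01 9a.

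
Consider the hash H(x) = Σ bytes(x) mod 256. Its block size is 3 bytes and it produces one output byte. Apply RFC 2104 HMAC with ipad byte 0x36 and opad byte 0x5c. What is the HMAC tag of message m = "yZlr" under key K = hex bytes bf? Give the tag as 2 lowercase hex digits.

41

Key hex bytes bf is 1 byte ≤ B = 3; zero-pad to 3 bytes: K' = bf 00 00.
K' ⊕ ipad = 89 36 36.  K' ⊕ opad = e3 5c 5c.
Inner input = (K'⊕ipad) ∥ m = 89 36 36 ∥ 79 5a 6c 72.
Inner hash: sum = 137+54+54+121+90+108+114 = 678; mod 256 = 166 → a6.
Outer input = (K'⊕opad) ∥ inner = e3 5c 5c ∥ a6.
Outer hash (tag): sum = 227+92+92+166 = 577; mod 256 = 65 → 41.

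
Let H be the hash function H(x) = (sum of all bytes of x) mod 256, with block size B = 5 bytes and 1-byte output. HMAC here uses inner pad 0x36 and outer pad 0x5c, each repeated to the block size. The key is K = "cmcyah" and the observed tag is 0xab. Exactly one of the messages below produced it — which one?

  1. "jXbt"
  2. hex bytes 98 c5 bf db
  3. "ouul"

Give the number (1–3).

2

Key "cmcyah" = 63 6d 63 79 61 68 is 6 bytes > B = 5, so hash it first: H(key) = 75, then zero-pad to 5 bytes: K' = 75 00 00 00 00.
K' ⊕ ipad = 43 36 36 36 36; K' ⊕ opad = 29 5c 5c 5c 5c.
m1: inner = H(43 36 36 36 36 6a 58 62 74) = b3; tag = H(29 5c 5c 5c 5c b3) = 4c
m2: inner = H(43 36 36 36 36 98 c5 bf db) = 12; tag = H(29 5c 5c 5c 5c 12) = ab ← matches
m3: inner = H(43 36 36 36 36 6f 75 75 6c) = e0; tag = H(29 5c 5c 5c 5c e0) = 79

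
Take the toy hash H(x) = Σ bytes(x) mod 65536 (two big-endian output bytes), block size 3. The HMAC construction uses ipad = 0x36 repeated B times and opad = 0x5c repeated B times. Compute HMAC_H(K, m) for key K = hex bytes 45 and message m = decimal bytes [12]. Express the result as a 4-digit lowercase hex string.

01bc

Key hex bytes 45 is 1 byte ≤ B = 3; zero-pad to 3 bytes: K' = 45 00 00.
K' ⊕ ipad = 73 36 36.  K' ⊕ opad = 19 5c 5c.
Inner input = (K'⊕ipad) ∥ m = 73 36 36 ∥ 0c.
Inner hash: sum = 115+54+54+12 = 235 → 00 eb.
Outer input = (K'⊕opad) ∥ inner = 19 5c 5c ∥ 00 eb.
Outer hash (tag): sum = 25+92+92+0+235 = 444 → 01 bc.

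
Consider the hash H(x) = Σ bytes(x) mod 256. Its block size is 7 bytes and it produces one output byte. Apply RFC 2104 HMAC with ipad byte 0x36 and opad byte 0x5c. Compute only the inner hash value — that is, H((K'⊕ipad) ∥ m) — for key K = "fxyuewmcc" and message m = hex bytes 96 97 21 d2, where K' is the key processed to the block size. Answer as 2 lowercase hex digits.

51

Key "fxyuewmcc" = 66 78 79 75 65 77 6d 63 63 is 9 bytes > B = 7, so hash it first: H(key) = db, then zero-pad to 7 bytes: K' = db 00 00 00 00 00 00.
K' ⊕ ipad = ed 36 36 36 36 36 36.
Inner input = ed 36 36 36 36 36 36 ∥ 96 97 21 d2.
Inner hash: sum = 237+54+54+54+54+54+54+150+151+33+210 = 1105; mod 256 = 81 → 51.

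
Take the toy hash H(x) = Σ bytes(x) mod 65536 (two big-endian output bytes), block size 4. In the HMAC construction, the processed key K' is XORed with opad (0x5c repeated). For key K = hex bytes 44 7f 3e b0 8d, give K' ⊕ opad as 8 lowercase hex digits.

Key hex bytes 44 7f 3e b0 8d is 5 bytes > B = 4, so hash it first: H(key) = 02 3e, then zero-pad to 4 bytes: K' = 02 3e 00 00.
XOR each byte with 0x5c: 02⊕5c=5e, 3e⊕5c=62, 00⊕5c=5c, 00⊕5c=5c.

5e625c5c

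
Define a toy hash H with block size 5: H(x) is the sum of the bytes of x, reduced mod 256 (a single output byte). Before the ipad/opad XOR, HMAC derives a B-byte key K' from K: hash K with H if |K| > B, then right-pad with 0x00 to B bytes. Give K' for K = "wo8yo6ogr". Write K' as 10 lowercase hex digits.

8400000000

|K| = 9 > B = 5, so first hash the key.
H(K): sum = 119+111+56+121+111+54+111+103+114 = 900; mod 256 = 132 → 84.
Zero-pad H(K) = 84 to 5 bytes: K' = 84 00 00 00 00.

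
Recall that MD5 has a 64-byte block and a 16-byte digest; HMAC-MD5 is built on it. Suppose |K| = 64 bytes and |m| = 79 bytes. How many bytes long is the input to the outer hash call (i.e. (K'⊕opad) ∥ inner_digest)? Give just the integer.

Key is 64 ≤ 64 bytes, zero-padded: |K'| = 64.
Outer input = (K'⊕opad) ∥ H(inner) → 64 + 16 = 80 bytes.

80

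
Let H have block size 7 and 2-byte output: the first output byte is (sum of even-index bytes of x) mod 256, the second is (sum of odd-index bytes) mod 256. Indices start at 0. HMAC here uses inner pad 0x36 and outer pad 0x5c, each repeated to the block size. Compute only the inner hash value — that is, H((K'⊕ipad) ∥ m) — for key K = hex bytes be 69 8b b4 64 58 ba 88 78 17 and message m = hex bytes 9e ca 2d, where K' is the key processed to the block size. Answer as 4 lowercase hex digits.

5559

Key hex bytes be 69 8b b4 64 58 ba 88 78 17 is 10 bytes > B = 7, so hash it first: H(key) = df 14, then zero-pad to 7 bytes: K' = df 14 00 00 00 00 00.
K' ⊕ ipad = e9 22 36 36 36 36 36.
Inner input = e9 22 36 36 36 36 36 ∥ 9e ca 2d.
Inner hash: even-index sum = 597 mod 256 = 85; odd-index sum = 345 mod 256 = 89 → 55 59.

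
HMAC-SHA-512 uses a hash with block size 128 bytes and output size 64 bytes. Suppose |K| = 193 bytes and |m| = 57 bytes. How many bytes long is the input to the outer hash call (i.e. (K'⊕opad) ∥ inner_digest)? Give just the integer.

Key is 193 > 128 bytes, so it is hashed to 64 bytes then zero-padded to 128: |K'| = 128.
Outer input = (K'⊕opad) ∥ H(inner) → 128 + 64 = 192 bytes.

192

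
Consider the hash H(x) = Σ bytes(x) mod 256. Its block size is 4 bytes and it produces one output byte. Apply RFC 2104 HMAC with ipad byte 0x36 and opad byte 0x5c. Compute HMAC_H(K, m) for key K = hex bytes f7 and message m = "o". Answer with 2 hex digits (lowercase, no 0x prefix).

Key hex bytes f7 is 1 byte ≤ B = 4; zero-pad to 4 bytes: K' = f7 00 00 00.
K' ⊕ ipad = c1 36 36 36.  K' ⊕ opad = ab 5c 5c 5c.
Inner input = (K'⊕ipad) ∥ m = c1 36 36 36 ∥ 6f.
Inner hash: sum = 193+54+54+54+111 = 466; mod 256 = 210 → d2.
Outer input = (K'⊕opad) ∥ inner = ab 5c 5c 5c ∥ d2.
Outer hash (tag): sum = 171+92+92+92+210 = 657; mod 256 = 145 → 91.

91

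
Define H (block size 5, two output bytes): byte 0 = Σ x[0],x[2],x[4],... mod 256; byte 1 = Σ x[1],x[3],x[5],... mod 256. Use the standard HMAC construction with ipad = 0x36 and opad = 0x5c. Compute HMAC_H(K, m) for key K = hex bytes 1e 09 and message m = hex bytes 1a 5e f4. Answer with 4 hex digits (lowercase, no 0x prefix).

Key hex bytes 1e 09 is 2 bytes ≤ B = 5; zero-pad to 5 bytes: K' = 1e 09 00 00 00.
K' ⊕ ipad = 28 3f 36 36 36.  K' ⊕ opad = 42 55 5c 5c 5c.
Inner input = (K'⊕ipad) ∥ m = 28 3f 36 36 36 ∥ 1a 5e f4.
Inner hash: even-index sum = 242 mod 256 = 242; odd-index sum = 387 mod 256 = 131 → f2 83.
Outer input = (K'⊕opad) ∥ inner = 42 55 5c 5c 5c ∥ f2 83.
Outer hash (tag): even-index sum = 381 mod 256 = 125; odd-index sum = 419 mod 256 = 163 → 7d a3.

7da3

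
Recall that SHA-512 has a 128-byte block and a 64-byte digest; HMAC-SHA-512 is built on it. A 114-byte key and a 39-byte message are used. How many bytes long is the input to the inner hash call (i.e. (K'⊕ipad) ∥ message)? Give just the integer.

167

Key is 114 ≤ 128 bytes, zero-padded: |K'| = 128.
Inner input = (K'⊕ipad) ∥ m → 128 + 39 = 167 bytes.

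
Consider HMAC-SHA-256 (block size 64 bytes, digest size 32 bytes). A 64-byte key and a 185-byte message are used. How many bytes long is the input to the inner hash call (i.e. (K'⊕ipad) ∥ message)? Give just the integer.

Key is 64 ≤ 64 bytes, zero-padded: |K'| = 64.
Inner input = (K'⊕ipad) ∥ m → 64 + 185 = 249 bytes.

249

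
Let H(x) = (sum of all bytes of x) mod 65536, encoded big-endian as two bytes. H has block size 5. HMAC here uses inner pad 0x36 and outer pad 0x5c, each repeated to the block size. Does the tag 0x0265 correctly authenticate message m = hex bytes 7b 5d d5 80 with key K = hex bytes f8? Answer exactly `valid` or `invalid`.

invalid

Key hex bytes f8 is 1 byte ≤ B = 5; zero-pad to 5 bytes: K' = f8 00 00 00 00.
K' ⊕ ipad = ce 36 36 36 36; K' ⊕ opad = a4 5c 5c 5c 5c.
Inner hash: sum = 206+54+54+54+54+123+93+213+128 = 979 → 03 d3.
Outer hash (recomputed tag): sum = 164+92+92+92+92+3+211 = 746 → 02 ea.
Recomputed tag = 02ea; claimed = 0265 → mismatch.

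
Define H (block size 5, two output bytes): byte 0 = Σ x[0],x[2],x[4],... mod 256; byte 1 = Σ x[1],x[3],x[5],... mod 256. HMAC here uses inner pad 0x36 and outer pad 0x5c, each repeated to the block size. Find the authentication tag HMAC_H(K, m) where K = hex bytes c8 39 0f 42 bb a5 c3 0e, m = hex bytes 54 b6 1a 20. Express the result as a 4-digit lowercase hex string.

7d73

Key hex bytes c8 39 0f 42 bb a5 c3 0e is 8 bytes > B = 5, so hash it first: H(key) = 55 2e, then zero-pad to 5 bytes: K' = 55 2e 00 00 00.
K' ⊕ ipad = 63 18 36 36 36.  K' ⊕ opad = 09 72 5c 5c 5c.
Inner input = (K'⊕ipad) ∥ m = 63 18 36 36 36 ∥ 54 b6 1a 20.
Inner hash: even-index sum = 421 mod 256 = 165; odd-index sum = 188 mod 256 = 188 → a5 bc.
Outer input = (K'⊕opad) ∥ inner = 09 72 5c 5c 5c ∥ a5 bc.
Outer hash (tag): even-index sum = 381 mod 256 = 125; odd-index sum = 371 mod 256 = 115 → 7d 73.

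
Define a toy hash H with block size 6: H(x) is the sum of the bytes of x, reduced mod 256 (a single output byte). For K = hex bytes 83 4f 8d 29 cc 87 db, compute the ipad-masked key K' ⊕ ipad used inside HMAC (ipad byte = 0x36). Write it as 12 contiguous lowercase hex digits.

803636363636

Key hex bytes 83 4f 8d 29 cc 87 db is 7 bytes > B = 6, so hash it first: H(key) = b6, then zero-pad to 6 bytes: K' = b6 00 00 00 00 00.
XOR each byte with 0x36: b6⊕36=80, 00⊕36=36, 00⊕36=36, 00⊕36=36, 00⊕36=36, 00⊕36=36.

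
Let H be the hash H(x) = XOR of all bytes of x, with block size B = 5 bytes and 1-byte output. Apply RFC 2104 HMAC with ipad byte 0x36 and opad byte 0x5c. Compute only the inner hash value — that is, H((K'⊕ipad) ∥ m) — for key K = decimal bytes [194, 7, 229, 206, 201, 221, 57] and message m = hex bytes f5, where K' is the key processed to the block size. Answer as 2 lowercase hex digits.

Key decimal bytes [194, 7, 229, 206, 201, 221, 57] = c2 07 e5 ce c9 dd 39 is 7 bytes > B = 5, so hash it first: H(key) = c3, then zero-pad to 5 bytes: K' = c3 00 00 00 00.
K' ⊕ ipad = f5 36 36 36 36.
Inner input = f5 36 36 36 36 ∥ f5.
Inner hash: XOR f5⊕36⊕36⊕36⊕36⊕f5 = 00.

00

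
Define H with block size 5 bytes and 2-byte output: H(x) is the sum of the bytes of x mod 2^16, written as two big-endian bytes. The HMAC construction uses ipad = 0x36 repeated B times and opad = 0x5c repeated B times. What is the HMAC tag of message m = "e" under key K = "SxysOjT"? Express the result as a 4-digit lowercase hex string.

0239

Key "SxysOjT" = 53 78 79 73 4f 6a 54 is 7 bytes > B = 5, so hash it first: H(key) = 02 c4, then zero-pad to 5 bytes: K' = 02 c4 00 00 00.
K' ⊕ ipad = 34 f2 36 36 36.  K' ⊕ opad = 5e 98 5c 5c 5c.
Inner input = (K'⊕ipad) ∥ m = 34 f2 36 36 36 ∥ 65.
Inner hash: sum = 52+242+54+54+54+101 = 557 → 02 2d.
Outer input = (K'⊕opad) ∥ inner = 5e 98 5c 5c 5c ∥ 02 2d.
Outer hash (tag): sum = 94+152+92+92+92+2+45 = 569 → 02 39.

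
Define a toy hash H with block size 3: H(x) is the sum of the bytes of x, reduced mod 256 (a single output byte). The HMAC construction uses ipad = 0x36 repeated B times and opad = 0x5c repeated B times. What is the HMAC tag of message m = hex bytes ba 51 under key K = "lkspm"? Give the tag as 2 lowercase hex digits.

Key "lkspm" = 6c 6b 73 70 6d is 5 bytes > B = 3, so hash it first: H(key) = 27, then zero-pad to 3 bytes: K' = 27 00 00.
K' ⊕ ipad = 11 36 36.  K' ⊕ opad = 7b 5c 5c.
Inner input = (K'⊕ipad) ∥ m = 11 36 36 ∥ ba 51.
Inner hash: sum = 17+54+54+186+81 = 392; mod 256 = 136 → 88.
Outer input = (K'⊕opad) ∥ inner = 7b 5c 5c ∥ 88.
Outer hash (tag): sum = 123+92+92+136 = 443; mod 256 = 187 → bb.

bb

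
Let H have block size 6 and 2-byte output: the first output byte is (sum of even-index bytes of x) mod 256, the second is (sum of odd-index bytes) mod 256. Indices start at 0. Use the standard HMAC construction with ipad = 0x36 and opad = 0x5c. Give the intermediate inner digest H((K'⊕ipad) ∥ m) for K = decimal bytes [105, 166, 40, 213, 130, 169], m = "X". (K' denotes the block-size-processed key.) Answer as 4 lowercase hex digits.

8912

Key decimal bytes [105, 166, 40, 213, 130, 169] = 69 a6 28 d5 82 a9 is exactly B = 6 bytes: K' = 69 a6 28 d5 82 a9.
K' ⊕ ipad = 5f 90 1e e3 b4 9f.
Inner input = 5f 90 1e e3 b4 9f ∥ 58.
Inner hash: even-index sum = 393 mod 256 = 137; odd-index sum = 530 mod 256 = 18 → 89 12.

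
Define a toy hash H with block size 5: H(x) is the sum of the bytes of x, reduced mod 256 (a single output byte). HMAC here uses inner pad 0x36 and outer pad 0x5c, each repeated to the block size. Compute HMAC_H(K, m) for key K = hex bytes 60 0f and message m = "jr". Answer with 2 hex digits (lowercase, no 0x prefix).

Key hex bytes 60 0f is 2 bytes ≤ B = 5; zero-pad to 5 bytes: K' = 60 0f 00 00 00.
K' ⊕ ipad = 56 39 36 36 36.  K' ⊕ opad = 3c 53 5c 5c 5c.
Inner input = (K'⊕ipad) ∥ m = 56 39 36 36 36 ∥ 6a 72.
Inner hash: sum = 86+57+54+54+54+106+114 = 525; mod 256 = 13 → 0d.
Outer input = (K'⊕opad) ∥ inner = 3c 53 5c 5c 5c ∥ 0d.
Outer hash (tag): sum = 60+83+92+92+92+13 = 432; mod 256 = 176 → b0.

b0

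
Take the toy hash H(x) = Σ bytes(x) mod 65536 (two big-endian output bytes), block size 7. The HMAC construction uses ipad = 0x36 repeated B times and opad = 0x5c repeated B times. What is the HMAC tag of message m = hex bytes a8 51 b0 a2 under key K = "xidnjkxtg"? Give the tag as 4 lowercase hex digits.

Key "xidnjkxtg" = 78 69 64 6e 6a 6b 78 74 67 is 9 bytes > B = 7, so hash it first: H(key) = 03 db, then zero-pad to 7 bytes: K' = 03 db 00 00 00 00 00.
K' ⊕ ipad = 35 ed 36 36 36 36 36.  K' ⊕ opad = 5f 87 5c 5c 5c 5c 5c.
Inner input = (K'⊕ipad) ∥ m = 35 ed 36 36 36 36 36 ∥ a8 51 b0 a2.
Inner hash: sum = 53+237+54+54+54+54+54+168+81+176+162 = 1147 → 04 7b.
Outer input = (K'⊕opad) ∥ inner = 5f 87 5c 5c 5c 5c 5c ∥ 04 7b.
Outer hash (tag): sum = 95+135+92+92+92+92+92+4+123 = 817 → 03 31.

0331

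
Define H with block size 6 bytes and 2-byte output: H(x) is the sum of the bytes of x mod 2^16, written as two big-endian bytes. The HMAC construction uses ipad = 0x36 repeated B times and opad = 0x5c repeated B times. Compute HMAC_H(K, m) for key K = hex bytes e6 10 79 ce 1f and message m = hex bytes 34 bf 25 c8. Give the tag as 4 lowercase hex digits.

Key hex bytes e6 10 79 ce 1f is 5 bytes ≤ B = 6; zero-pad to 6 bytes: K' = e6 10 79 ce 1f 00.
K' ⊕ ipad = d0 26 4f f8 29 36.  K' ⊕ opad = ba 4c 25 92 43 5c.
Inner input = (K'⊕ipad) ∥ m = d0 26 4f f8 29 36 ∥ 34 bf 25 c8.
Inner hash: sum = 208+38+79+248+41+54+52+191+37+200 = 1148 → 04 7c.
Outer input = (K'⊕opad) ∥ inner = ba 4c 25 92 43 5c ∥ 04 7c.
Outer hash (tag): sum = 186+76+37+146+67+92+4+124 = 732 → 02 dc.

02dc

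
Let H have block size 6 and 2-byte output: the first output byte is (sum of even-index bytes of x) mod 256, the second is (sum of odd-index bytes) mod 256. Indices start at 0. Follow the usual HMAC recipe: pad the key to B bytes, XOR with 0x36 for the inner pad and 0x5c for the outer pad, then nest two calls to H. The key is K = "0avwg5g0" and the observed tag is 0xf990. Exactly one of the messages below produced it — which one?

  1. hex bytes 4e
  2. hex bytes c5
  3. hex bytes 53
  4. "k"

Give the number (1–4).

Key "0avwg5g0" = 30 61 76 77 67 35 67 30 is 8 bytes > B = 6, so hash it first: H(key) = 74 3d, then zero-pad to 6 bytes: K' = 74 3d 00 00 00 00.
K' ⊕ ipad = 42 0b 36 36 36 36; K' ⊕ opad = 28 61 5c 5c 5c 5c.
m1: inner = H(42 0b 36 36 36 36 4e) = fc 77; tag = H(28 61 5c 5c 5c 5c fc 77) = dc90
m2: inner = H(42 0b 36 36 36 36 c5) = 73 77; tag = H(28 61 5c 5c 5c 5c 73 77) = 5390
m3: inner = H(42 0b 36 36 36 36 53) = 01 77; tag = H(28 61 5c 5c 5c 5c 01 77) = e190
m4: inner = H(42 0b 36 36 36 36 6b) = 19 77; tag = H(28 61 5c 5c 5c 5c 19 77) = f990 ← matches

4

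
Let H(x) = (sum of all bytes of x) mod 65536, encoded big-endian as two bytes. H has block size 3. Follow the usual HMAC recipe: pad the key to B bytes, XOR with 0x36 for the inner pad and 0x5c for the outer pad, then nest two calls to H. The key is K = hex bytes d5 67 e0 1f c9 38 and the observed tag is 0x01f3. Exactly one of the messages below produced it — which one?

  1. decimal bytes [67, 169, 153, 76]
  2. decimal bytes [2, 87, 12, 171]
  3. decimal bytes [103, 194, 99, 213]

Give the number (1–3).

3

Key hex bytes d5 67 e0 1f c9 38 is 6 bytes > B = 3, so hash it first: H(key) = 03 3c, then zero-pad to 3 bytes: K' = 03 3c 00.
K' ⊕ ipad = 35 0a 36; K' ⊕ opad = 5f 60 5c.
m1: inner = H(35 0a 36 43 a9 99 4c) = 02 46; tag = H(5f 60 5c 02 46) = 0163
m2: inner = H(35 0a 36 02 57 0c ab) = 01 85; tag = H(5f 60 5c 01 85) = 01a1
m3: inner = H(35 0a 36 67 c2 63 d5) = 02 d6; tag = H(5f 60 5c 02 d6) = 01f3 ← matches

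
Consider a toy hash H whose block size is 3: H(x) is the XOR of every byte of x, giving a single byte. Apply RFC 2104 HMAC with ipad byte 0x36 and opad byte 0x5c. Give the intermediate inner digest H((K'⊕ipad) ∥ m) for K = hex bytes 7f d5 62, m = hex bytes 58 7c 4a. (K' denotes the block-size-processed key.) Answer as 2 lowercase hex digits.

90

Key hex bytes 7f d5 62 is exactly B = 3 bytes: K' = 7f d5 62.
K' ⊕ ipad = 49 e3 54.
Inner input = 49 e3 54 ∥ 58 7c 4a.
Inner hash: XOR 49⊕e3⊕54⊕58⊕7c⊕4a = 90.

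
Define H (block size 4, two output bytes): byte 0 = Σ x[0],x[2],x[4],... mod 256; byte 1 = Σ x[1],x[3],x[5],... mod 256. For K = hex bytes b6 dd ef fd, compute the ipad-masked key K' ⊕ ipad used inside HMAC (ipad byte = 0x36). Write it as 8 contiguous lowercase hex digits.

80ebd9cb

Key hex bytes b6 dd ef fd is exactly B = 4 bytes: K' = b6 dd ef fd.
XOR each byte with 0x36: b6⊕36=80, dd⊕36=eb, ef⊕36=d9, fd⊕36=cb.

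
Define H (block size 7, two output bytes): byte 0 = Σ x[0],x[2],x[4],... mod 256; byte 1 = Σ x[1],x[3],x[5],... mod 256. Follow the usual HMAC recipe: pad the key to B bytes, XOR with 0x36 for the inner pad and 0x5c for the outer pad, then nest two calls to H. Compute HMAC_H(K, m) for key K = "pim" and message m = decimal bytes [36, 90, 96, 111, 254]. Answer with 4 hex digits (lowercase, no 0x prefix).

62c3

Key "pim" = 70 69 6d is 3 bytes ≤ B = 7; zero-pad to 7 bytes: K' = 70 69 6d 00 00 00 00.
K' ⊕ ipad = 46 5f 5b 36 36 36 36.  K' ⊕ opad = 2c 35 31 5c 5c 5c 5c.
Inner input = (K'⊕ipad) ∥ m = 46 5f 5b 36 36 36 36 ∥ 24 5a 60 6f fe.
Inner hash: even-index sum = 470 mod 256 = 214; odd-index sum = 589 mod 256 = 77 → d6 4d.
Outer input = (K'⊕opad) ∥ inner = 2c 35 31 5c 5c 5c 5c ∥ d6 4d.
Outer hash (tag): even-index sum = 354 mod 256 = 98; odd-index sum = 451 mod 256 = 195 → 62 c3.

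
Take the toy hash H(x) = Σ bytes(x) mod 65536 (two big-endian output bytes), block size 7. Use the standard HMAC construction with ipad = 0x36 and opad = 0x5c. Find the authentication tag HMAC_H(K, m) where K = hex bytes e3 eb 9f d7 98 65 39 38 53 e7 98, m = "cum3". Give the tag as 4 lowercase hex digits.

0369

Key hex bytes e3 eb 9f d7 98 65 39 38 53 e7 98 is 11 bytes > B = 7, so hash it first: H(key) = 06 84, then zero-pad to 7 bytes: K' = 06 84 00 00 00 00 00.
K' ⊕ ipad = 30 b2 36 36 36 36 36.  K' ⊕ opad = 5a d8 5c 5c 5c 5c 5c.
Inner input = (K'⊕ipad) ∥ m = 30 b2 36 36 36 36 36 ∥ 63 75 6d 33.
Inner hash: sum = 48+178+54+54+54+54+54+99+117+109+51 = 872 → 03 68.
Outer input = (K'⊕opad) ∥ inner = 5a d8 5c 5c 5c 5c 5c ∥ 03 68.
Outer hash (tag): sum = 90+216+92+92+92+92+92+3+104 = 873 → 03 69.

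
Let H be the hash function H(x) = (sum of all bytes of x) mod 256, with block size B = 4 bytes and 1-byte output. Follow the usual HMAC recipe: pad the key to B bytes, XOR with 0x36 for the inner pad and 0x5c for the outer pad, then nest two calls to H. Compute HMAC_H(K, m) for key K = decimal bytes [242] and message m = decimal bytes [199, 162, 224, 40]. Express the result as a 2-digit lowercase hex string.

99

Key decimal bytes [242] = f2 is 1 byte ≤ B = 4; zero-pad to 4 bytes: K' = f2 00 00 00.
K' ⊕ ipad = c4 36 36 36.  K' ⊕ opad = ae 5c 5c 5c.
Inner input = (K'⊕ipad) ∥ m = c4 36 36 36 ∥ c7 a2 e0 28.
Inner hash: sum = 196+54+54+54+199+162+224+40 = 983; mod 256 = 215 → d7.
Outer input = (K'⊕opad) ∥ inner = ae 5c 5c 5c ∥ d7.
Outer hash (tag): sum = 174+92+92+92+215 = 665; mod 256 = 153 → 99.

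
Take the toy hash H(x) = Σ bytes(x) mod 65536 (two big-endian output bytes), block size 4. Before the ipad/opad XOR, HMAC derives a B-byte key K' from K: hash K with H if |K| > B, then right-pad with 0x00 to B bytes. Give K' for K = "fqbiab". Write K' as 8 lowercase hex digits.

02650000

|K| = 6 > B = 4, so first hash the key.
H(K): sum = 102+113+98+105+97+98 = 613 → 02 65.
Zero-pad H(K) = 02 65 to 4 bytes: K' = 02 65 00 00.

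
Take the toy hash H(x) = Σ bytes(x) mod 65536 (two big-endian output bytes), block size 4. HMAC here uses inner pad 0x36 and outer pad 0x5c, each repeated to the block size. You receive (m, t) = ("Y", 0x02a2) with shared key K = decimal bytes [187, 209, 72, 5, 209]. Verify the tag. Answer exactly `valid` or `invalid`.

valid

Key decimal bytes [187, 209, 72, 5, 209] = bb d1 48 05 d1 is 5 bytes > B = 4, so hash it first: H(key) = 02 aa, then zero-pad to 4 bytes: K' = 02 aa 00 00.
K' ⊕ ipad = 34 9c 36 36; K' ⊕ opad = 5e f6 5c 5c.
Inner hash: sum = 52+156+54+54+89 = 405 → 01 95.
Outer hash (recomputed tag): sum = 94+246+92+92+1+149 = 674 → 02 a2.
Recomputed tag = 02a2; claimed = 02a2 → match.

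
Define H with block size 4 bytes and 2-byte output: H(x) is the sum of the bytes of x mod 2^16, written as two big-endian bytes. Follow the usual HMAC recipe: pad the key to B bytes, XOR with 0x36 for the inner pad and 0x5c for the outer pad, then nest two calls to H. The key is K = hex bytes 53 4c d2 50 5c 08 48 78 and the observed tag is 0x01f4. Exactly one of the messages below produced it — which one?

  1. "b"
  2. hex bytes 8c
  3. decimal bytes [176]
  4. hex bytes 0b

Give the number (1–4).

3

Key hex bytes 53 4c d2 50 5c 08 48 78 is 8 bytes > B = 4, so hash it first: H(key) = 02 e5, then zero-pad to 4 bytes: K' = 02 e5 00 00.
K' ⊕ ipad = 34 d3 36 36; K' ⊕ opad = 5e b9 5c 5c.
m1: inner = H(34 d3 36 36 62) = 01 d5; tag = H(5e b9 5c 5c 01 d5) = 02a5
m2: inner = H(34 d3 36 36 8c) = 01 ff; tag = H(5e b9 5c 5c 01 ff) = 02cf
m3: inner = H(34 d3 36 36 b0) = 02 23; tag = H(5e b9 5c 5c 02 23) = 01f4 ← matches
m4: inner = H(34 d3 36 36 0b) = 01 7e; tag = H(5e b9 5c 5c 01 7e) = 024e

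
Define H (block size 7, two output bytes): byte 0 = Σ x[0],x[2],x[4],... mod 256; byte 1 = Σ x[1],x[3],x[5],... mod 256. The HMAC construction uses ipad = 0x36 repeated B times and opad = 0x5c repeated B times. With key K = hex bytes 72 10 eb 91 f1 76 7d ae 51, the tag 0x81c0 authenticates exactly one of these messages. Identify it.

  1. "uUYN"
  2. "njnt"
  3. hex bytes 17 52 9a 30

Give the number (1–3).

1

Key hex bytes 72 10 eb 91 f1 76 7d ae 51 is 9 bytes > B = 7, so hash it first: H(key) = 1c c5, then zero-pad to 7 bytes: K' = 1c c5 00 00 00 00 00.
K' ⊕ ipad = 2a f3 36 36 36 36 36; K' ⊕ opad = 40 99 5c 5c 5c 5c 5c.
m1: inner = H(2a f3 36 36 36 36 36 75 55 59 4e) = 6f 2d; tag = H(40 99 5c 5c 5c 5c 5c 6f 2d) = 81c0 ← matches
m2: inner = H(2a f3 36 36 36 36 36 6e 6a 6e 74) = aa 3b; tag = H(40 99 5c 5c 5c 5c 5c aa 3b) = 8ffb
m3: inner = H(2a f3 36 36 36 36 36 17 52 9a 30) = 4e 10; tag = H(40 99 5c 5c 5c 5c 5c 4e 10) = 649f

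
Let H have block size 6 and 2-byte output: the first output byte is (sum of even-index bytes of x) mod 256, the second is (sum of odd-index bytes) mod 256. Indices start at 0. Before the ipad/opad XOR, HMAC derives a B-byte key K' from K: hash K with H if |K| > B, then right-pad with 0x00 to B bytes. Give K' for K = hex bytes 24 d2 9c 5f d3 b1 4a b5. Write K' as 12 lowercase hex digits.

|K| = 8 > B = 6, so first hash the key.
H(K): even-index sum = 477 mod 256 = 221; odd-index sum = 663 mod 256 = 151 → dd 97.
Zero-pad H(K) = dd 97 to 6 bytes: K' = dd 97 00 00 00 00.

dd9700000000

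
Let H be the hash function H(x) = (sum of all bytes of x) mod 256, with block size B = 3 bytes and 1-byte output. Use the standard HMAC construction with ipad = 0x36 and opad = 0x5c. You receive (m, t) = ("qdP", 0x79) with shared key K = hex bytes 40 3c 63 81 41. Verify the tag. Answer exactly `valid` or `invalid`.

Key hex bytes 40 3c 63 81 41 is 5 bytes > B = 3, so hash it first: H(key) = a1, then zero-pad to 3 bytes: K' = a1 00 00.
K' ⊕ ipad = 97 36 36; K' ⊕ opad = fd 5c 5c.
Inner hash: sum = 151+54+54+113+100+80 = 552; mod 256 = 40 → 28.
Outer hash (recomputed tag): sum = 253+92+92+40 = 477; mod 256 = 221 → dd.
Recomputed tag = dd; claimed = 79 → mismatch.

invalid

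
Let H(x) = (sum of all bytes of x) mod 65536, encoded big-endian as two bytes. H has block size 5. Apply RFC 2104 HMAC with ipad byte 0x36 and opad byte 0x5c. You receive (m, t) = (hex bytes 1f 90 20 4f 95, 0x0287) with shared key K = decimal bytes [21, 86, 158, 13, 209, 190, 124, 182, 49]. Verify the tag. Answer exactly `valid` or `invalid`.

Key decimal bytes [21, 86, 158, 13, 209, 190, 124, 182, 49] = 15 56 9e 0d d1 be 7c b6 31 is 9 bytes > B = 5, so hash it first: H(key) = 04 08, then zero-pad to 5 bytes: K' = 04 08 00 00 00.
K' ⊕ ipad = 32 3e 36 36 36; K' ⊕ opad = 58 54 5c 5c 5c.
Inner hash: sum = 50+62+54+54+54+31+144+32+79+149 = 709 → 02 c5.
Outer hash (recomputed tag): sum = 88+84+92+92+92+2+197 = 647 → 02 87.
Recomputed tag = 0287; claimed = 0287 → match.

valid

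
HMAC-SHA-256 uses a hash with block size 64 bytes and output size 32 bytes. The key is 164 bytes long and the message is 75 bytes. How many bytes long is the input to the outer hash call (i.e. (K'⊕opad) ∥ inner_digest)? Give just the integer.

96

Key is 164 > 64 bytes, so it is hashed to 32 bytes then zero-padded to 64: |K'| = 64.
Outer input = (K'⊕opad) ∥ H(inner) → 64 + 32 = 96 bytes.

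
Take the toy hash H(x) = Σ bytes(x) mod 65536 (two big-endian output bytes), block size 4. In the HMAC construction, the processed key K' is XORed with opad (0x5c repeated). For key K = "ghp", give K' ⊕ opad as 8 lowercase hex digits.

3b342c5c

Key "ghp" = 67 68 70 is 3 bytes ≤ B = 4; zero-pad to 4 bytes: K' = 67 68 70 00.
XOR each byte with 0x5c: 67⊕5c=3b, 68⊕5c=34, 70⊕5c=2c, 00⊕5c=5c.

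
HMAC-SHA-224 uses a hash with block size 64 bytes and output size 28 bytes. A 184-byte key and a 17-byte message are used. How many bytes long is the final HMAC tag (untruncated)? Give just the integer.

28

The tag is one SHA-224 digest: 28 bytes.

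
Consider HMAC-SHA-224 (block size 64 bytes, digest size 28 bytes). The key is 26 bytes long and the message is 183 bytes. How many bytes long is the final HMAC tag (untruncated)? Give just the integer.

The tag is one SHA-224 digest: 28 bytes.

28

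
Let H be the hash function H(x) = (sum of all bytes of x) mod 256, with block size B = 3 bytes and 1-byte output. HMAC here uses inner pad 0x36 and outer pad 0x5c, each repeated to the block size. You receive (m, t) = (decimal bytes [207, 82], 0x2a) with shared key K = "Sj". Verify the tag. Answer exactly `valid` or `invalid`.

invalid

Key "Sj" = 53 6a is 2 bytes ≤ B = 3; zero-pad to 3 bytes: K' = 53 6a 00.
K' ⊕ ipad = 65 5c 36; K' ⊕ opad = 0f 36 5c.
Inner hash: sum = 101+92+54+207+82 = 536; mod 256 = 24 → 18.
Outer hash (recomputed tag): sum = 15+54+92+24 = 185 → b9.
Recomputed tag = b9; claimed = 2a → mismatch.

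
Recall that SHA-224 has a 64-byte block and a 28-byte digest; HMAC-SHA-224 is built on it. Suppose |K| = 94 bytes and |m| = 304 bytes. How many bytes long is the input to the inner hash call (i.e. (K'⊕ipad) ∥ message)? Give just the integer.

368

Key is 94 > 64 bytes, so it is hashed to 28 bytes then zero-padded to 64: |K'| = 64.
Inner input = (K'⊕ipad) ∥ m → 64 + 304 = 368 bytes.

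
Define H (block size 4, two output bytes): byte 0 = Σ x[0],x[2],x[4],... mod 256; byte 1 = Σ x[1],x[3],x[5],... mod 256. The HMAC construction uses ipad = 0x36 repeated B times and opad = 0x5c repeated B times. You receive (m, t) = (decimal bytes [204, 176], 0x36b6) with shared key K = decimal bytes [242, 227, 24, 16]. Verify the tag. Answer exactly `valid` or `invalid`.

invalid

Key decimal bytes [242, 227, 24, 16] = f2 e3 18 10 is exactly B = 4 bytes: K' = f2 e3 18 10.
K' ⊕ ipad = c4 d5 2e 26; K' ⊕ opad = ae bf 44 4c.
Inner hash: even-index sum = 446 mod 256 = 190; odd-index sum = 427 mod 256 = 171 → be ab.
Outer hash (recomputed tag): even-index sum = 432 mod 256 = 176; odd-index sum = 438 mod 256 = 182 → b0 b6.
Recomputed tag = b0b6; claimed = 36b6 → mismatch.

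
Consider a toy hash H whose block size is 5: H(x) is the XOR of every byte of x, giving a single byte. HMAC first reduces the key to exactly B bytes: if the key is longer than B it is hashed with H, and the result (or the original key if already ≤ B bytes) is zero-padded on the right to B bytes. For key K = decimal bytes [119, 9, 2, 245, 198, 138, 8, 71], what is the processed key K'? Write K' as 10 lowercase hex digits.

8a00000000

|K| = 8 > B = 5, so first hash the key.
H(K): XOR 77⊕09⊕02⊕f5⊕c6⊕8a⊕08⊕47 = 8a.
Zero-pad H(K) = 8a to 5 bytes: K' = 8a 00 00 00 00.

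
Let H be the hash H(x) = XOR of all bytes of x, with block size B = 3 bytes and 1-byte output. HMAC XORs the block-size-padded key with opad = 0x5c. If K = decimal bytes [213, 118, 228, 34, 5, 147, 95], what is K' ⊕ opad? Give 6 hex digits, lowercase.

f05c5c

Key decimal bytes [213, 118, 228, 34, 5, 147, 95] = d5 76 e4 22 05 93 5f is 7 bytes > B = 3, so hash it first: H(key) = ac, then zero-pad to 3 bytes: K' = ac 00 00.
XOR each byte with 0x5c: ac⊕5c=f0, 00⊕5c=5c, 00⊕5c=5c.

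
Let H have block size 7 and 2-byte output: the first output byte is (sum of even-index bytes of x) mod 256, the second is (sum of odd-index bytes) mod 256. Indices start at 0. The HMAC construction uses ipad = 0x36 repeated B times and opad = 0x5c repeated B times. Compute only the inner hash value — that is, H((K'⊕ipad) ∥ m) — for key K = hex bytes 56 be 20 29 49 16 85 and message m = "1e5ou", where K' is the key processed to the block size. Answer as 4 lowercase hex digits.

7ca2

Key hex bytes 56 be 20 29 49 16 85 is exactly B = 7 bytes: K' = 56 be 20 29 49 16 85.
K' ⊕ ipad = 60 88 16 1f 7f 20 b3.
Inner input = 60 88 16 1f 7f 20 b3 ∥ 31 65 35 6f 75.
Inner hash: even-index sum = 636 mod 256 = 124; odd-index sum = 418 mod 256 = 162 → 7c a2.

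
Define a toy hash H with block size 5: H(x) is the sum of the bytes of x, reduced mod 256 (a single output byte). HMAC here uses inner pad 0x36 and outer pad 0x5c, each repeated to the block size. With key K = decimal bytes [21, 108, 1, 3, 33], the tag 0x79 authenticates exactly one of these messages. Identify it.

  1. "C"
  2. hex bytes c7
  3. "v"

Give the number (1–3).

2

Key decimal bytes [21, 108, 1, 3, 33] = 15 6c 01 03 21 is exactly B = 5 bytes: K' = 15 6c 01 03 21.
K' ⊕ ipad = 23 5a 37 35 17; K' ⊕ opad = 49 30 5d 5f 7d.
m1: inner = H(23 5a 37 35 17 43) = 43; tag = H(49 30 5d 5f 7d 43) = f5
m2: inner = H(23 5a 37 35 17 c7) = c7; tag = H(49 30 5d 5f 7d c7) = 79 ← matches
m3: inner = H(23 5a 37 35 17 76) = 76; tag = H(49 30 5d 5f 7d 76) = 28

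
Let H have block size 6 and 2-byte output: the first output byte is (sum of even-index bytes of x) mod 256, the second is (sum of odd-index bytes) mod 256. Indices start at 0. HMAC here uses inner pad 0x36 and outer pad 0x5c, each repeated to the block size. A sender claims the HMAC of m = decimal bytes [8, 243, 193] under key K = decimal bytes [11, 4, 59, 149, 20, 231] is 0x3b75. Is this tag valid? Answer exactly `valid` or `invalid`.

Key decimal bytes [11, 4, 59, 149, 20, 231] = 0b 04 3b 95 14 e7 is exactly B = 6 bytes: K' = 0b 04 3b 95 14 e7.
K' ⊕ ipad = 3d 32 0d a3 22 d1; K' ⊕ opad = 57 58 67 c9 48 bb.
Inner hash: even-index sum = 309 mod 256 = 53; odd-index sum = 665 mod 256 = 153 → 35 99.
Outer hash (recomputed tag): even-index sum = 315 mod 256 = 59; odd-index sum = 629 mod 256 = 117 → 3b 75.
Recomputed tag = 3b75; claimed = 3b75 → match.

valid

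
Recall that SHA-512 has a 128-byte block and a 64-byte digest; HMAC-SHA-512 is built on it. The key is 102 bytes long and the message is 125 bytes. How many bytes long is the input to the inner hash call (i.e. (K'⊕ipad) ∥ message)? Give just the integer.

253

Key is 102 ≤ 128 bytes, zero-padded: |K'| = 128.
Inner input = (K'⊕ipad) ∥ m → 128 + 125 = 253 bytes.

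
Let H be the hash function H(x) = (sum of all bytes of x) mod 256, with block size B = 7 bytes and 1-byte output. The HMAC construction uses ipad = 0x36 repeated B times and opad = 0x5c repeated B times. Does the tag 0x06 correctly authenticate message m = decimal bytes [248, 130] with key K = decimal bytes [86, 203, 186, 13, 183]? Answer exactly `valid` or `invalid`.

Key decimal bytes [86, 203, 186, 13, 183] = 56 cb ba 0d b7 is 5 bytes ≤ B = 7; zero-pad to 7 bytes: K' = 56 cb ba 0d b7 00 00.
K' ⊕ ipad = 60 fd 8c 3b 81 36 36; K' ⊕ opad = 0a 97 e6 51 eb 5c 5c.
Inner hash: sum = 96+253+140+59+129+54+54+248+130 = 1163; mod 256 = 139 → 8b.
Outer hash (recomputed tag): sum = 10+151+230+81+235+92+92+139 = 1030; mod 256 = 6 → 06.
Recomputed tag = 06; claimed = 06 → match.

valid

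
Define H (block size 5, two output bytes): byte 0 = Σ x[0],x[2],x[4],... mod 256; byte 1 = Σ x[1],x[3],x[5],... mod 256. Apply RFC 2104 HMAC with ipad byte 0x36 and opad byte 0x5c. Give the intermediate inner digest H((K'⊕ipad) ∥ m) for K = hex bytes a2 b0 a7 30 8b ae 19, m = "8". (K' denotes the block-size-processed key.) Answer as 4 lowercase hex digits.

Key hex bytes a2 b0 a7 30 8b ae 19 is 7 bytes > B = 5, so hash it first: H(key) = ed 8e, then zero-pad to 5 bytes: K' = ed 8e 00 00 00.
K' ⊕ ipad = db b8 36 36 36.
Inner input = db b8 36 36 36 ∥ 38.
Inner hash: even-index sum = 327 mod 256 = 71; odd-index sum = 294 mod 256 = 38 → 47 26.

4726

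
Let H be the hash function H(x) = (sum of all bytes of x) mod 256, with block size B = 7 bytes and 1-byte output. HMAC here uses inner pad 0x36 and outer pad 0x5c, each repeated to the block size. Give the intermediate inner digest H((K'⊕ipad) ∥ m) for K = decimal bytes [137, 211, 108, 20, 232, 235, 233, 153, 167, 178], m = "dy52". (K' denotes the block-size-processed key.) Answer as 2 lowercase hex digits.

Key decimal bytes [137, 211, 108, 20, 232, 235, 233, 153, 167, 178] = 89 d3 6c 14 e8 eb e9 99 a7 b2 is 10 bytes > B = 7, so hash it first: H(key) = 8a, then zero-pad to 7 bytes: K' = 8a 00 00 00 00 00 00.
K' ⊕ ipad = bc 36 36 36 36 36 36.
Inner input = bc 36 36 36 36 36 36 ∥ 64 79 35 32.
Inner hash: sum = 188+54+54+54+54+54+54+100+121+53+50 = 836; mod 256 = 68 → 44.

44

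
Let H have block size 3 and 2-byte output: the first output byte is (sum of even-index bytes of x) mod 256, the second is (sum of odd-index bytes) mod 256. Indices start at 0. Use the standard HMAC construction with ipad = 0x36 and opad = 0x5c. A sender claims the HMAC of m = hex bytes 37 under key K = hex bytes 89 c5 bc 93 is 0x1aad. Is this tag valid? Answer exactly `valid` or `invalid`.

Key hex bytes 89 c5 bc 93 is 4 bytes > B = 3, so hash it first: H(key) = 45 58, then zero-pad to 3 bytes: K' = 45 58 00.
K' ⊕ ipad = 73 6e 36; K' ⊕ opad = 19 04 5c.
Inner hash: even-index sum = 169 mod 256 = 169; odd-index sum = 165 mod 256 = 165 → a9 a5.
Outer hash (recomputed tag): even-index sum = 282 mod 256 = 26; odd-index sum = 173 mod 256 = 173 → 1a ad.
Recomputed tag = 1aad; claimed = 1aad → match.

valid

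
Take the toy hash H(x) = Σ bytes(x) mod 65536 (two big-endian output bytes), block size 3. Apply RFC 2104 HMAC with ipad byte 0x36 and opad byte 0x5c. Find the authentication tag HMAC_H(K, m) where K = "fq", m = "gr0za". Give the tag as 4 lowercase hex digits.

Key "fq" = 66 71 is 2 bytes ≤ B = 3; zero-pad to 3 bytes: K' = 66 71 00.
K' ⊕ ipad = 50 47 36.  K' ⊕ opad = 3a 2d 5c.
Inner input = (K'⊕ipad) ∥ m = 50 47 36 ∥ 67 72 30 7a 61.
Inner hash: sum = 80+71+54+103+114+48+122+97 = 689 → 02 b1.
Outer input = (K'⊕opad) ∥ inner = 3a 2d 5c ∥ 02 b1.
Outer hash (tag): sum = 58+45+92+2+177 = 374 → 01 76.

0176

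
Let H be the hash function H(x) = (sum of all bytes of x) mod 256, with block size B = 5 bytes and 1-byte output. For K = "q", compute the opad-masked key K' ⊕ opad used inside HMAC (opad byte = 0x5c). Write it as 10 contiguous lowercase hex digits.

Key "q" = 71 is 1 byte ≤ B = 5; zero-pad to 5 bytes: K' = 71 00 00 00 00.
XOR each byte with 0x5c: 71⊕5c=2d, 00⊕5c=5c, 00⊕5c=5c, 00⊕5c=5c, 00⊕5c=5c.

2d5c5c5c5c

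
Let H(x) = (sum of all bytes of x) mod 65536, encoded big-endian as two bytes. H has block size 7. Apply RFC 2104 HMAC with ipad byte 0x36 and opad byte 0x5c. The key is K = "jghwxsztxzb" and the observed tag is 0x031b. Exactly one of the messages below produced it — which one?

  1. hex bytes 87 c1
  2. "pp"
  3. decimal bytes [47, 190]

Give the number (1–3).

Key "jghwxsztxzb" = 6a 67 68 77 78 73 7a 74 78 7a 62 is 11 bytes > B = 7, so hash it first: H(key) = 04 dd, then zero-pad to 7 bytes: K' = 04 dd 00 00 00 00 00.
K' ⊕ ipad = 32 eb 36 36 36 36 36; K' ⊕ opad = 58 81 5c 5c 5c 5c 5c.
m1: inner = H(32 eb 36 36 36 36 36 87 c1) = 03 73; tag = H(58 81 5c 5c 5c 5c 5c 03 73) = 031b ← matches
m2: inner = H(32 eb 36 36 36 36 36 70 70) = 03 0b; tag = H(58 81 5c 5c 5c 5c 5c 03 0b) = 02b3
m3: inner = H(32 eb 36 36 36 36 36 2f be) = 03 18; tag = H(58 81 5c 5c 5c 5c 5c 03 18) = 02c0

1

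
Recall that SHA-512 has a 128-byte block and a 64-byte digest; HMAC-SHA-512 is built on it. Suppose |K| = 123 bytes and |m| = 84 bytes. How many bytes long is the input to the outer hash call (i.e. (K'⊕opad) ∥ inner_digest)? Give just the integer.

Key is 123 ≤ 128 bytes, zero-padded: |K'| = 128.
Outer input = (K'⊕opad) ∥ H(inner) → 128 + 64 = 192 bytes.

192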